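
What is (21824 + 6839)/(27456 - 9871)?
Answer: 28663/17585 ≈ 1.6300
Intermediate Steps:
(21824 + 6839)/(27456 - 9871) = 28663/17585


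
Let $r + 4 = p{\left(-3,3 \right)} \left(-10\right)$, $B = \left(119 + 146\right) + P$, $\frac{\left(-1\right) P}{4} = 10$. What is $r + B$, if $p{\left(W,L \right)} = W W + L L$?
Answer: $41$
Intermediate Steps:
$P = -40$ ($P = \left(-4\right) 10 = -40$)
$p{\left(W,L \right)} = L^{2} + W^{2}$ ($p{\left(W,L \right)} = W^{2} + L^{2} = L^{2} + W^{2}$)
$B = 225$ ($B = \left(119 + 146\right) - 40 = 265 - 40 = 225$)
$r = -184$ ($r = -4 + \left(3^{2} + \left(-3\right)^{2}\right) \left(-10\right) = -4 + \left(9 + 9\right) \left(-10\right) = -4 + 18 \left(-10\right) = -4 - 180 = -184$)
$r + B = -184 + 225 = 41$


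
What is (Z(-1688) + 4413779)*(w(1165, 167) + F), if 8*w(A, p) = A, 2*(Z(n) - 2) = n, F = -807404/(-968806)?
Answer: 2504602600619007/3875224 ≈ 6.4631e+8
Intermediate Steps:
F = 403702/484403 (F = -807404*(-1/968806) = 403702/484403 ≈ 0.83340)
Z(n) = 2 + n/2
w(A, p) = A/8
(Z(-1688) + 4413779)*(w(1165, 167) + F) = ((2 + (½)*(-1688)) + 4413779)*((⅛)*1165 + 403702/484403) = ((2 - 844) + 4413779)*(1165/8 + 403702/484403) = (-842 + 4413779)*(567559111/3875224) = 4412937*(567559111/3875224) = 2504602600619007/3875224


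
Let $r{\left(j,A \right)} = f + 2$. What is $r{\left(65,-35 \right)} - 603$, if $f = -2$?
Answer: $-603$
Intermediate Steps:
$r{\left(j,A \right)} = 0$ ($r{\left(j,A \right)} = -2 + 2 = 0$)
$r{\left(65,-35 \right)} - 603 = 0 - 603 = -603$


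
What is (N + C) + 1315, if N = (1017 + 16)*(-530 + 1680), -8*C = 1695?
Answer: 9512425/8 ≈ 1.1891e+6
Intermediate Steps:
C = -1695/8 (C = -⅛*1695 = -1695/8 ≈ -211.88)
N = 1187950 (N = 1033*1150 = 1187950)
(N + C) + 1315 = (1187950 - 1695/8) + 1315 = 9501905/8 + 1315 = 9512425/8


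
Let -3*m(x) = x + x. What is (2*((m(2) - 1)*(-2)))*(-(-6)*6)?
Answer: 336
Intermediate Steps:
m(x) = -2*x/3 (m(x) = -(x + x)/3 = -2*x/3)
(2*((m(2) - 1)*(-2)))*(-(-6)*6) = (2*((-2/3*2 - 1)*(-2)))*(-(-6)*6) = (2*((-4/3 - 1)*(-2)))*(-3*(-12)) = (2*(-7/3*(-2)))*36 = (2*(14/3))*36 = (28/3)*36 = 336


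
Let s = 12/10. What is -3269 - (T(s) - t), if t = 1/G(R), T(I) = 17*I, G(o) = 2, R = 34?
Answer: -32889/10 ≈ -3288.9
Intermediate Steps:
s = 6/5 (s = 12*(⅒) = 6/5 ≈ 1.2000)
t = ½ (t = 1/2 = ½ ≈ 0.50000)
-3269 - (T(s) - t) = -3269 - (17*(6/5) - 1*½) = -3269 - (102/5 - ½) = -3269 - 1*199/10 = -3269 - 199/10 = -32889/10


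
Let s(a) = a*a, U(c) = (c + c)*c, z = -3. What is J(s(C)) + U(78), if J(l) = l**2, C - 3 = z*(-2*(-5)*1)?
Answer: 543609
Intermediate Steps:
U(c) = 2*c**2 (U(c) = (2*c)*c = 2*c**2)
C = -27 (C = 3 - 3*(-2*(-5)) = 3 - 30 = -27)
s(a) = a**2
J(s(C)) + U(78) = ((-27)**2)**2 + 2*78**2 = 729**2 + 2*6084 = 531441 + 12168 = 543609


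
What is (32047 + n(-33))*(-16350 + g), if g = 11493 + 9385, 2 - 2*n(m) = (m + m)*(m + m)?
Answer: 135251360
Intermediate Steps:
n(m) = 1 - 2*m² (n(m) = 1 - (m + m)*(m + m)/2 = 1 - 2*m*2*m/2 = 1 - 2*m²)
g = 20878
(32047 + n(-33))*(-16350 + g) = (32047 + (1 - 2*(-33)²))*(-16350 + 20878) = (32047 + (1 - 2*1089))*4528 = (32047 + (1 - 2178))*4528 = (32047 - 2177)*4528 = 29870*4528 = 135251360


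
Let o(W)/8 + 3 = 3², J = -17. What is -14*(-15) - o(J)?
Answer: 162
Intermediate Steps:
o(W) = 48 (o(W) = -24 + 8*3² = -24 + 8*9 = -24 + 72 = 48)
-14*(-15) - o(J) = -14*(-15) - 1*48 = 210 - 48 = 162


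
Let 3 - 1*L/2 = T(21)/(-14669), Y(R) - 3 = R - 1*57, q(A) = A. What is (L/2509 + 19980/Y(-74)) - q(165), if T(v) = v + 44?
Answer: -378163632667/1177744672 ≈ -321.09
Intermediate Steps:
T(v) = 44 + v
Y(R) = -54 + R (Y(R) = 3 + (R - 1*57) = 3 + (R - 57) = 3 + (-57 + R) = -54 + R)
L = 88144/14669 (L = 6 - 2*(44 + 21)/(-14669) = 6 - 130*(-1)/14669 = 6 - 2*(-65/14669) = 6 + 130/14669 = 88144/14669 ≈ 6.0089)
(L/2509 + 19980/Y(-74)) - q(165) = ((88144/14669)/2509 + 19980/(-54 - 74)) - 1*165 = ((88144/14669)*(1/2509) + 19980/(-128)) - 165 = (88144/36804521 + 19980*(-1/128)) - 165 = (88144/36804521 - 4995/32) - 165 = -183835761787/1177744672 - 165 = -378163632667/1177744672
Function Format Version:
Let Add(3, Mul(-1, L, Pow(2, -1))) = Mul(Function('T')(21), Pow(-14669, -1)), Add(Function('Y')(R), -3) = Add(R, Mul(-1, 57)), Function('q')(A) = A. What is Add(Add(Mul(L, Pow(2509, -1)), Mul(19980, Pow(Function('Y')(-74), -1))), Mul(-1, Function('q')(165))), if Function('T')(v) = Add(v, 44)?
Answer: Rational(-378163632667, 1177744672) ≈ -321.09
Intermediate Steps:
Function('T')(v) = Add(44, v)
Function('Y')(R) = Add(-54, R) (Function('Y')(R) = Add(3, Add(R, Mul(-1, 57))) = Add(3, Add(R, -57)) = Add(3, Add(-57, R)) = Add(-54, R))
L = Rational(88144, 14669) (L = Add(6, Mul(-2, Mul(Add(44, 21), Pow(-14669, -1)))) = Add(6, Mul(-2, Mul(65, Rational(-1, 14669)))) = Add(6, Mul(-2, Rational(-65, 14669))) = Add(6, Rational(130, 14669)) = Rational(88144, 14669) ≈ 6.0089)
Add(Add(Mul(L, Pow(2509, -1)), Mul(19980, Pow(Function('Y')(-74), -1))), Mul(-1, Function('q')(165))) = Add(Add(Mul(Rational(88144, 14669), Pow(2509, -1)), Mul(19980, Pow(Add(-54, -74), -1))), Mul(-1, 165)) = Add(Add(Mul(Rational(88144, 14669), Rational(1, 2509)), Mul(19980, Pow(-128, -1))), -165) = Add(Add(Rational(88144, 36804521), Mul(19980, Rational(-1, 128))), -165) = Add(Add(Rational(88144, 36804521), Rational(-4995, 32)), -165) = Add(Rational(-183835761787, 1177744672), -165) = Rational(-378163632667, 1177744672)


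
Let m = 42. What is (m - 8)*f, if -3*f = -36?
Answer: 408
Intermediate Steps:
f = 12 (f = -1/3*(-36) = 12)
(m - 8)*f = (42 - 8)*12 = 34*12 = 408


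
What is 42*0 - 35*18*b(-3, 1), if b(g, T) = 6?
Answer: -3780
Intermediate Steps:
42*0 - 35*18*b(-3, 1) = 42*0 - 35*18*6 = 0 - 630*6 = 0 - 1*3780 = 0 - 3780 = -3780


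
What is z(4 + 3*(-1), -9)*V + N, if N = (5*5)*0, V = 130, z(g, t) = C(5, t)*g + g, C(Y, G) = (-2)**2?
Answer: 650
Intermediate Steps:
C(Y, G) = 4
z(g, t) = 5*g (z(g, t) = 4*g + g = 5*g)
N = 0 (N = 25*0 = 0)
z(4 + 3*(-1), -9)*V + N = (5*(4 + 3*(-1)))*130 + 0 = (5*(4 - 3))*130 + 0 = (5*1)*130 + 0 = 5*130 + 0 = 650 + 0 = 650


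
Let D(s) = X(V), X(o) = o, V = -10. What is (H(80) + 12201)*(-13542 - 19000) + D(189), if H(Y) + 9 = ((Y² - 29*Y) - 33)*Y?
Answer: -10932549994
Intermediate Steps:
H(Y) = -9 + Y*(-33 + Y² - 29*Y) (H(Y) = -9 + ((Y² - 29*Y) - 33)*Y = -9 + (-33 + Y² - 29*Y)*Y = -9 + Y*(-33 + Y² - 29*Y))
D(s) = -10
(H(80) + 12201)*(-13542 - 19000) + D(189) = ((-9 + 80³ - 33*80 - 29*80²) + 12201)*(-13542 - 19000) - 10 = ((-9 + 512000 - 2640 - 29*6400) + 12201)*(-32542) - 10 = ((-9 + 512000 - 2640 - 185600) + 12201)*(-32542) - 10 = (323751 + 12201)*(-32542) - 10 = 335952*(-32542) - 10 = -10932549984 - 10 = -10932549994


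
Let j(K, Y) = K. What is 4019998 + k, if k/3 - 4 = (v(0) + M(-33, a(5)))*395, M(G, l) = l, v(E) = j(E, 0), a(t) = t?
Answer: 4025935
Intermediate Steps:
v(E) = E
k = 5937 (k = 12 + 3*((0 + 5)*395) = 12 + 3*(5*395) = 12 + 3*1975 = 12 + 5925 = 5937)
4019998 + k = 4019998 + 5937 = 4025935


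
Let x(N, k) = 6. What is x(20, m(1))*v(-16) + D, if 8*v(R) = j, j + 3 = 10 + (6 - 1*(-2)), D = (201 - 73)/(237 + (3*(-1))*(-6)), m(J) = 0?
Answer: 11987/1020 ≈ 11.752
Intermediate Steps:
D = 128/255 (D = 128/(237 - 3*(-6)) = 128/(237 + 18) = 128/255 ≈ 0.50196)
j = 15 (j = -3 + (10 + (6 - 1*(-2))) = -3 + (10 + (6 + 2)) = -3 + (10 + 8) = -3 + 18 = 15)
v(R) = 15/8 (v(R) = (⅛)*15 = 15/8)
x(20, m(1))*v(-16) + D = 6*(15/8) + 128/255 = 45/4 + 128/255 = 11987/1020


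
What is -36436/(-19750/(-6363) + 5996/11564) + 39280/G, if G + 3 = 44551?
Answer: -1066283810961088/106016900717 ≈ -10058.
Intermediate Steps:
G = 44548 (G = -3 + 44551 = 44548)
-36436/(-19750/(-6363) + 5996/11564) + 39280/G = -36436/(-19750/(-6363) + 5996/11564) + 39280/44548 = -36436/(-19750*(-1/6363) + 5996*(1/11564)) + 39280*(1/44548) = -36436/(19750/6363 + 1499/2891) + 9820/11137 = -36436/9519341/2627919 + 9820/11137 = -36436*2627919/9519341 + 9820/11137 = -95750856684/9519341 + 9820/11137 = -1066283810961088/106016900717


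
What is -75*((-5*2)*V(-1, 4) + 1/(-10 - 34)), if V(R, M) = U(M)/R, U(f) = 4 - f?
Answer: 75/44 ≈ 1.7045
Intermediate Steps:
V(R, M) = (4 - M)/R
-75*((-5*2)*V(-1, 4) + 1/(-10 - 34)) = -75*((-5*2)*((4 - 1*4)/(-1)) + 1/(-10 - 34)) = -75*(-(-10)*(4 - 4) + 1/(-44)) = -75*(-(-10)*0 - 1/44) = -75*(-10*0 - 1/44) = -75*(0 - 1/44) = -75*(-1/44) = 75/44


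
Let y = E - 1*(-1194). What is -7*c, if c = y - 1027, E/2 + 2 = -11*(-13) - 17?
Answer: -2905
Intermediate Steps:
E = 248 (E = -4 + 2*(-11*(-13) - 17) = -4 + 2*(143 - 17) = -4 + 2*126 = -4 + 252 = 248)
y = 1442 (y = 248 - 1*(-1194) = 248 + 1194 = 1442)
c = 415 (c = 1442 - 1027 = 415)
-7*c = -7*415 = -2905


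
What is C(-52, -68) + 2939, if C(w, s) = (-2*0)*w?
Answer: 2939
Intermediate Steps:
C(w, s) = 0 (C(w, s) = 0*w = 0)
C(-52, -68) + 2939 = 0 + 2939 = 2939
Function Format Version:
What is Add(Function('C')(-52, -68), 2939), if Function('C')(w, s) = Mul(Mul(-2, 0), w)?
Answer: 2939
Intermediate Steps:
Function('C')(w, s) = 0 (Function('C')(w, s) = Mul(0, w) = 0)
Add(Function('C')(-52, -68), 2939) = Add(0, 2939) = 2939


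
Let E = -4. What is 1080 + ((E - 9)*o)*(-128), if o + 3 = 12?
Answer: 16056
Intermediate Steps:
o = 9 (o = -3 + 12 = 9)
1080 + ((E - 9)*o)*(-128) = 1080 + ((-4 - 9)*9)*(-128) = 1080 - 13*9*(-128) = 1080 - 117*(-128) = 1080 + 14976 = 16056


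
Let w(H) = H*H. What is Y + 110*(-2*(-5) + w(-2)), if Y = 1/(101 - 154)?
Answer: 81619/53 ≈ 1540.0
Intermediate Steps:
w(H) = H**2
Y = -1/53 (Y = 1/(-53) = -1/53 ≈ -0.018868)
Y + 110*(-2*(-5) + w(-2)) = -1/53 + 110*(-2*(-5) + (-2)**2) = -1/53 + 110*(10 + 4) = -1/53 + 110*14 = -1/53 + 1540 = 81619/53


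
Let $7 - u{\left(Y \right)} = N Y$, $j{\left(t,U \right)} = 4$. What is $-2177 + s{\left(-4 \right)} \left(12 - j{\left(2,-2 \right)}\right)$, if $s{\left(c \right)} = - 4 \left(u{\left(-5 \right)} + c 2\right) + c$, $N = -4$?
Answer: $-1537$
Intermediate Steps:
$u{\left(Y \right)} = 7 + 4 Y$ ($u{\left(Y \right)} = 7 - - 4 Y = 7 + 4 Y$)
$s{\left(c \right)} = 52 - 7 c$ ($s{\left(c \right)} = - 4 \left(\left(7 + 4 \left(-5\right)\right) + c 2\right) + c = - 4 \left(\left(7 - 20\right) + 2 c\right) + c = - 4 \left(-13 + 2 c\right) + c = \left(52 - 8 c\right) + c = 52 - 7 c$)
$-2177 + s{\left(-4 \right)} \left(12 - j{\left(2,-2 \right)}\right) = -2177 + \left(52 - -28\right) \left(12 - 4\right) = -2177 + \left(52 + 28\right) \left(12 - 4\right) = -2177 + 80 \cdot 8 = -2177 + 640 = -1537$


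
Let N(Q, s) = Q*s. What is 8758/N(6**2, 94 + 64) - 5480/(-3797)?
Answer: 32212183/10798668 ≈ 2.9830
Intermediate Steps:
8758/N(6**2, 94 + 64) - 5480/(-3797) = 8758/((6**2*(94 + 64))) - 5480/(-3797) = 8758/((36*158)) - 5480*(-1/3797) = 8758/5688 + 5480/3797 = 8758*(1/5688) + 5480/3797 = 4379/2844 + 5480/3797 = 32212183/10798668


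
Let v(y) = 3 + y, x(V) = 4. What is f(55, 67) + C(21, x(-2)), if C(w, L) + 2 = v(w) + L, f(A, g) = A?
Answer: 81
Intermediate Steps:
C(w, L) = 1 + L + w (C(w, L) = -2 + ((3 + w) + L) = -2 + (3 + L + w) = 1 + L + w)
f(55, 67) + C(21, x(-2)) = 55 + (1 + 4 + 21) = 55 + 26 = 81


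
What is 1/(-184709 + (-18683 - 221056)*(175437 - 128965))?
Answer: -1/11141335517 ≈ -8.9756e-11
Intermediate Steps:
1/(-184709 + (-18683 - 221056)*(175437 - 128965)) = 1/(-184709 - 239739*46472) = 1/(-184709 - 11141150808) = 1/(-11141335517) = -1/11141335517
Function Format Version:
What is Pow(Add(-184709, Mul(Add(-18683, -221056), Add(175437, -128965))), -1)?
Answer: Rational(-1, 11141335517) ≈ -8.9756e-11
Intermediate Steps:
Pow(Add(-184709, Mul(Add(-18683, -221056), Add(175437, -128965))), -1) = Pow(Add(-184709, Mul(-239739, 46472)), -1) = Pow(Add(-184709, -11141150808), -1) = Pow(-11141335517, -1) = Rational(-1, 11141335517)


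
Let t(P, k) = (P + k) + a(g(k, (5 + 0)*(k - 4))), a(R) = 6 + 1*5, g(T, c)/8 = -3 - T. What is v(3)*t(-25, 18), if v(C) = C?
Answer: 12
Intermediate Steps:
g(T, c) = -24 - 8*T (g(T, c) = 8*(-3 - T) = -24 - 8*T)
a(R) = 11 (a(R) = 6 + 5 = 11)
t(P, k) = 11 + P + k (t(P, k) = (P + k) + 11 = 11 + P + k)
v(3)*t(-25, 18) = 3*(11 - 25 + 18) = 3*4 = 12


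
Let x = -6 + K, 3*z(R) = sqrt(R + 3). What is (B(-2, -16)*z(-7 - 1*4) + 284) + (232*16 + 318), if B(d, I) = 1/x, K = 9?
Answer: 4314 + 2*I*sqrt(2)/9 ≈ 4314.0 + 0.31427*I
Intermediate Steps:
z(R) = sqrt(3 + R)/3 (z(R) = sqrt(R + 3)/3 = sqrt(3 + R)/3)
x = 3 (x = -6 + 9 = 3)
B(d, I) = 1/3
(B(-2, -16)*z(-7 - 1*4) + 284) + (232*16 + 318) = ((sqrt(3 + (-7 - 1*4))/3)/3 + 284) + (232*16 + 318) = ((sqrt(3 + (-7 - 4))/3)/3 + 284) + (3712 + 318) = ((sqrt(3 - 11)/3)/3 + 284) + 4030 = ((sqrt(-8)/3)/3 + 284) + 4030 = (((2*I*sqrt(2))/3)/3 + 284) + 4030 = ((2*I*sqrt(2)/3)/3 + 284) + 4030 = (2*I*sqrt(2)/9 + 284) + 4030 = (284 + 2*I*sqrt(2)/9) + 4030 = 4314 + 2*I*sqrt(2)/9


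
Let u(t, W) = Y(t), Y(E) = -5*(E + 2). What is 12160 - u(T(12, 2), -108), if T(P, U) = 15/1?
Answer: 12245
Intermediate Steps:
T(P, U) = 15 (T(P, U) = 15*1 = 15)
Y(E) = -10 - 5*E (Y(E) = -5*(2 + E) = -10 - 5*E)
u(t, W) = -10 - 5*t
12160 - u(T(12, 2), -108) = 12160 - (-10 - 5*15) = 12160 - (-10 - 75) = 12160 - 1*(-85) = 12160 + 85 = 12245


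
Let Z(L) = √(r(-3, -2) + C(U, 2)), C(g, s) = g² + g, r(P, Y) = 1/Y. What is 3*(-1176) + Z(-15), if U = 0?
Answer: -3528 + I*√2/2 ≈ -3528.0 + 0.70711*I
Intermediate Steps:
C(g, s) = g + g²
Z(L) = I*√2/2 (Z(L) = √(1/(-2) + 0*(1 + 0)) = √(-½ + 0*1) = √(-½ + 0) = √(-½) = I*√2/2)
3*(-1176) + Z(-15) = 3*(-1176) + I*√2/2 = -3528 + I*√2/2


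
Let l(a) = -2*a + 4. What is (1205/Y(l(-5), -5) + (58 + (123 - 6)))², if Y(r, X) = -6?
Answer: 24025/36 ≈ 667.36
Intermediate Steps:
l(a) = 4 - 2*a
(1205/Y(l(-5), -5) + (58 + (123 - 6)))² = (1205/(-6) + (58 + (123 - 6)))² = (1205*(-⅙) + (58 + 117))² = (-1205/6 + 175)² = (-155/6)² = 24025/36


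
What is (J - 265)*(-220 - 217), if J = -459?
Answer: 316388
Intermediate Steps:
(J - 265)*(-220 - 217) = (-459 - 265)*(-220 - 217) = -724*(-437) = 316388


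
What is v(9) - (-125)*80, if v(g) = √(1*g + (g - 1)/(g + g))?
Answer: 10000 + √85/3 ≈ 10003.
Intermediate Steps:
v(g) = √(g + (-1 + g)/(2*g)) (v(g) = √(g + (-1 + g)/((2*g))) = √(g + (-1 + g)*(1/(2*g))) = √(g + (-1 + g)/(2*g)))
v(9) - (-125)*80 = √(2 - 2/9 + 4*9)/2 - (-125)*80 = √(2 - 2*⅑ + 36)/2 - 125*(-80) = √(2 - 2/9 + 36)/2 + 10000 = √(340/9)/2 + 10000 = (2*√85/3)/2 + 10000 = √85/3 + 10000 = 10000 + √85/3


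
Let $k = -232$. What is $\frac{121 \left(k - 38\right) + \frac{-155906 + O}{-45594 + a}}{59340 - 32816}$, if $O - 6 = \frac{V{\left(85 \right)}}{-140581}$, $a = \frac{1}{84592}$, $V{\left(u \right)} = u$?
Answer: $- \frac{8855993689235532285}{7190724331981152634} \approx -1.2316$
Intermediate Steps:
$a = \frac{1}{84592} \approx 1.1821 \cdot 10^{-5}$
$O = \frac{843401}{140581}$ ($O = 6 + \frac{85}{-140581} = 6 + 85 \left(- \frac{1}{140581}\right) = 6 - \frac{85}{140581} = \frac{843401}{140581} \approx 5.9994$)
$\frac{121 \left(k - 38\right) + \frac{-155906 + O}{-45594 + a}}{59340 - 32816} = \frac{121 \left(-232 - 38\right) + \frac{-155906 + \frac{843401}{140581}}{-45594 + \frac{1}{84592}}}{59340 - 32816} = \frac{121 \left(-270\right) - \frac{21916577985}{140581 \left(- \frac{3856887647}{84592}\right)}}{26524} = \left(-32670 - - \frac{1853967164907120}{542205122302907}\right) \frac{1}{26524} = \left(-32670 + \frac{1853967164907120}{542205122302907}\right) \frac{1}{26524} = \left(- \frac{17711987378471064570}{542205122302907}\right) \frac{1}{26524} = - \frac{8855993689235532285}{7190724331981152634}$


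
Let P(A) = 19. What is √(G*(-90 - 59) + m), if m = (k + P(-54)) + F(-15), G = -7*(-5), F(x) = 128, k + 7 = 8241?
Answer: √3166 ≈ 56.267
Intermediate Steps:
k = 8234 (k = -7 + 8241 = 8234)
G = 35
m = 8381 (m = (8234 + 19) + 128 = 8253 + 128 = 8381)
√(G*(-90 - 59) + m) = √(35*(-90 - 59) + 8381) = √(35*(-149) + 8381) = √(-5215 + 8381) = √3166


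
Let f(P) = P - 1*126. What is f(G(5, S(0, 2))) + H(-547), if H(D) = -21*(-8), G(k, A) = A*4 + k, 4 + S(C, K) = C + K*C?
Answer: 31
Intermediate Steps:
S(C, K) = -4 + C + C*K (S(C, K) = -4 + (C + K*C) = -4 + (C + C*K) = -4 + C + C*K)
G(k, A) = k + 4*A (G(k, A) = 4*A + k = k + 4*A)
H(D) = 168
f(P) = -126 + P (f(P) = P - 126 = -126 + P)
f(G(5, S(0, 2))) + H(-547) = (-126 + (5 + 4*(-4 + 0 + 0*2))) + 168 = (-126 + (5 + 4*(-4 + 0 + 0))) + 168 = (-126 + (5 + 4*(-4))) + 168 = (-126 + (5 - 16)) + 168 = (-126 - 11) + 168 = -137 + 168 = 31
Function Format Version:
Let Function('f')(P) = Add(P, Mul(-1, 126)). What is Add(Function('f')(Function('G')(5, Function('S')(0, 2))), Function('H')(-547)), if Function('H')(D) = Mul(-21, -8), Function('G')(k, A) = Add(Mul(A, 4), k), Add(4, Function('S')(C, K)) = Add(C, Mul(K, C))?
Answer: 31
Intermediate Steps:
Function('S')(C, K) = Add(-4, C, Mul(C, K)) (Function('S')(C, K) = Add(-4, Add(C, Mul(K, C))) = Add(-4, Add(C, Mul(C, K))) = Add(-4, C, Mul(C, K)))
Function('G')(k, A) = Add(k, Mul(4, A)) (Function('G')(k, A) = Add(Mul(4, A), k) = Add(k, Mul(4, A)))
Function('H')(D) = 168
Function('f')(P) = Add(-126, P) (Function('f')(P) = Add(P, -126) = Add(-126, P))
Add(Function('f')(Function('G')(5, Function('S')(0, 2))), Function('H')(-547)) = Add(Add(-126, Add(5, Mul(4, Add(-4, 0, Mul(0, 2))))), 168) = Add(Add(-126, Add(5, Mul(4, Add(-4, 0, 0)))), 168) = Add(Add(-126, Add(5, Mul(4, -4))), 168) = Add(Add(-126, Add(5, -16)), 168) = Add(Add(-126, -11), 168) = Add(-137, 168) = 31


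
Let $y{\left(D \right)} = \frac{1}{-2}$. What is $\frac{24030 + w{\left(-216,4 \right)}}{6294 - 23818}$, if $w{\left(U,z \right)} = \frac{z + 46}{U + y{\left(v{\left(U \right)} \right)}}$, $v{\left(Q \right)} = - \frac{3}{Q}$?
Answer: $- \frac{5202445}{3793946} \approx -1.3712$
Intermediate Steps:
$y{\left(D \right)} = - \frac{1}{2}$
$w{\left(U,z \right)} = \frac{46 + z}{- \frac{1}{2} + U}$ ($w{\left(U,z \right)} = \frac{z + 46}{U - \frac{1}{2}} = \frac{46 + z}{- \frac{1}{2} + U}$)
$\frac{24030 + w{\left(-216,4 \right)}}{6294 - 23818} = \frac{24030 + \frac{2 \left(46 + 4\right)}{-1 + 2 \left(-216\right)}}{6294 - 23818} = \frac{24030 + 2 \frac{1}{-1 - 432} \cdot 50}{-17524} = \left(24030 + 2 \frac{1}{-433} \cdot 50\right) \left(- \frac{1}{17524}\right) = \left(24030 + 2 \left(- \frac{1}{433}\right) 50\right) \left(- \frac{1}{17524}\right) = \left(24030 - \frac{100}{433}\right) \left(- \frac{1}{17524}\right) = \frac{10404890}{433} \left(- \frac{1}{17524}\right) = - \frac{5202445}{3793946}$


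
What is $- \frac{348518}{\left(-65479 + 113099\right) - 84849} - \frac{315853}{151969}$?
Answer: $\frac{41205040605}{5657653901} \approx 7.2831$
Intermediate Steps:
$- \frac{348518}{\left(-65479 + 113099\right) - 84849} - \frac{315853}{151969} = - \frac{348518}{47620 - 84849} - \frac{315853}{151969} = - \frac{348518}{-37229} - \frac{315853}{151969} = \left(-348518\right) \left(- \frac{1}{37229}\right) - \frac{315853}{151969} = \frac{348518}{37229} - \frac{315853}{151969} = \frac{41205040605}{5657653901}$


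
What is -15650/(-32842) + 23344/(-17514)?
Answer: -123142387/143798697 ≈ -0.85635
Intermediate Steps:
-15650/(-32842) + 23344/(-17514) = -15650*(-1/32842) + 23344*(-1/17514) = 7825/16421 - 11672/8757 = -123142387/143798697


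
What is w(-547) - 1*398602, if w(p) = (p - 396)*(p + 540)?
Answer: -392001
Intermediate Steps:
w(p) = (-396 + p)*(540 + p)
w(-547) - 1*398602 = (-213840 + (-547)² + 144*(-547)) - 1*398602 = (-213840 + 299209 - 78768) - 398602 = 6601 - 398602 = -392001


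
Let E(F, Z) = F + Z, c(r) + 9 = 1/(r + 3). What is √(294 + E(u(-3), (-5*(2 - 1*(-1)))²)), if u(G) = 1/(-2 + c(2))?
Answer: √168126/18 ≈ 22.780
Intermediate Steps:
c(r) = -9 + 1/(3 + r) (c(r) = -9 + 1/(r + 3) = -9 + 1/(3 + r))
u(G) = -5/54 (u(G) = 1/(-2 + (-26 - 9*2)/(3 + 2)) = 1/(-2 + (-26 - 18)/5) = 1/(-2 + (⅕)*(-44)) = 1/(-2 - 44/5) = 1/(-54/5) = -5/54)
√(294 + E(u(-3), (-5*(2 - 1*(-1)))²)) = √(294 + (-5/54 + (-5*(2 - 1*(-1)))²)) = √(294 + (-5/54 + (-5*(2 + 1))²)) = √(294 + (-5/54 + (-5*3)²)) = √(294 + (-5/54 + (-15)²)) = √(294 + (-5/54 + 225)) = √(294 + 12145/54) = √(28021/54) = √168126/18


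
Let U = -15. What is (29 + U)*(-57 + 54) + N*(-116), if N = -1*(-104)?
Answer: -12106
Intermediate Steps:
N = 104
(29 + U)*(-57 + 54) + N*(-116) = (29 - 15)*(-57 + 54) + 104*(-116) = 14*(-3) - 12064 = -42 - 12064 = -12106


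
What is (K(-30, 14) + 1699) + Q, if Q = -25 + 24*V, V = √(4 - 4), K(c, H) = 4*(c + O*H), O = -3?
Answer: 1386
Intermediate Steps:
K(c, H) = -12*H + 4*c (K(c, H) = 4*(c - 3*H) = -12*H + 4*c)
V = 0 (V = √0 = 0)
Q = -25 (Q = -25 + 24*0 = -25 + 0 = -25)
(K(-30, 14) + 1699) + Q = ((-12*14 + 4*(-30)) + 1699) - 25 = ((-168 - 120) + 1699) - 25 = (-288 + 1699) - 25 = 1411 - 25 = 1386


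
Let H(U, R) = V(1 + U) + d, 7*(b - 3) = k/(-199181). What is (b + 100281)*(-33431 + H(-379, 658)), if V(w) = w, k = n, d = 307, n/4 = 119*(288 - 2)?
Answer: -669190655821912/199181 ≈ -3.3597e+9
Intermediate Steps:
n = 136136 (n = 4*(119*(288 - 2)) = 4*(119*286) = 4*34034 = 136136)
k = 136136
b = 578095/199181 (b = 3 + (136136/(-199181))/7 = 3 + (136136*(-1/199181))/7 = 3 + (1/7)*(-136136/199181) = 3 - 19448/199181 = 578095/199181 ≈ 2.9024)
H(U, R) = 308 + U (H(U, R) = (1 + U) + 307 = 308 + U)
(b + 100281)*(-33431 + H(-379, 658)) = (578095/199181 + 100281)*(-33431 + (308 - 379)) = 19974647956*(-33431 - 71)/199181 = (19974647956/199181)*(-33502) = -669190655821912/199181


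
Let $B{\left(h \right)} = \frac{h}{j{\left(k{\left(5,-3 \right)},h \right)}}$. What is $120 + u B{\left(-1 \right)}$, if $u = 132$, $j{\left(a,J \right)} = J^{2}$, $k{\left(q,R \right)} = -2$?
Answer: $-12$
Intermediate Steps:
$B{\left(h \right)} = \frac{1}{h}$ ($B{\left(h \right)} = \frac{h}{h^{2}} = \frac{1}{h}$)
$120 + u B{\left(-1 \right)} = 120 + \frac{132}{-1} = 120 + 132 \left(-1\right) = 120 - 132 = -12$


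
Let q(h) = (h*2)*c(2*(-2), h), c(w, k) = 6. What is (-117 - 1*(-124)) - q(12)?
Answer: -137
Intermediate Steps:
q(h) = 12*h (q(h) = (h*2)*6 = (2*h)*6 = 12*h)
(-117 - 1*(-124)) - q(12) = (-117 - 1*(-124)) - 12*12 = (-117 + 124) - 1*144 = 7 - 144 = -137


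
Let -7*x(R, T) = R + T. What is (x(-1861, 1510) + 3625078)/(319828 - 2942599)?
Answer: -25375897/18359397 ≈ -1.3822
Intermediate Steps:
x(R, T) = -R/7 - T/7 (x(R, T) = -(R + T)/7 = -R/7 - T/7)
(x(-1861, 1510) + 3625078)/(319828 - 2942599) = ((-1/7*(-1861) - 1/7*1510) + 3625078)/(319828 - 2942599) = ((1861/7 - 1510/7) + 3625078)/(-2622771) = (351/7 + 3625078)*(-1/2622771) = (25375897/7)*(-1/2622771) = -25375897/18359397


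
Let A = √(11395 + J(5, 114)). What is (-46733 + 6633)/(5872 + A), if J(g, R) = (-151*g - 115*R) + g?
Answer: -235467200/34482849 + 40100*I*√2465/34482849 ≈ -6.8285 + 0.057736*I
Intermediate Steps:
J(g, R) = -150*g - 115*R
A = I*√2465 (A = √(11395 + (-150*5 - 115*114)) = √(11395 + (-750 - 13110)) = √(11395 - 13860) = √(-2465) = I*√2465 ≈ 49.649*I)
(-46733 + 6633)/(5872 + A) = (-46733 + 6633)/(5872 + I*√2465) = -40100/(5872 + I*√2465)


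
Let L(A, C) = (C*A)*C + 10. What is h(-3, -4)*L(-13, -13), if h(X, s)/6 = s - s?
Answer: 0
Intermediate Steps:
L(A, C) = 10 + A*C**2 (L(A, C) = (A*C)*C + 10 = A*C**2 + 10 = 10 + A*C**2)
h(X, s) = 0 (h(X, s) = 6*(s - s) = 6*0 = 0)
h(-3, -4)*L(-13, -13) = 0*(10 - 13*(-13)**2) = 0*(10 - 13*169) = 0*(10 - 2197) = 0*(-2187) = 0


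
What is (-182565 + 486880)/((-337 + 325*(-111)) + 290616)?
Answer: 304315/254204 ≈ 1.1971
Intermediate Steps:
(-182565 + 486880)/((-337 + 325*(-111)) + 290616) = 304315/((-337 - 36075) + 290616) = 304315/(-36412 + 290616) = 304315/254204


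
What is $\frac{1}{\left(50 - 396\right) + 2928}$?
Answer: $\frac{1}{2582} \approx 0.0003873$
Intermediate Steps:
$\frac{1}{\left(50 - 396\right) + 2928} = \frac{1}{-346 + 2928} = \frac{1}{2582}$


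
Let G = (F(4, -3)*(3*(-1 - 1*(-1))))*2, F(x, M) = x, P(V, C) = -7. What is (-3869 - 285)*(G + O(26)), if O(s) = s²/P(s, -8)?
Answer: 2808104/7 ≈ 4.0116e+5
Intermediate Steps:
O(s) = -s²/7 (O(s) = s²/(-7) = s²*(-⅐) = -s²/7)
G = 0 (G = (4*(3*(-1 - 1*(-1))))*2 = (4*(3*(-1 + 1)))*2 = (4*(3*0))*2 = (4*0)*2 = 0*2 = 0)
(-3869 - 285)*(G + O(26)) = (-3869 - 285)*(0 - ⅐*26²) = -4154*(0 - ⅐*676) = -4154*(0 - 676/7) = -4154*(-676/7) = 2808104/7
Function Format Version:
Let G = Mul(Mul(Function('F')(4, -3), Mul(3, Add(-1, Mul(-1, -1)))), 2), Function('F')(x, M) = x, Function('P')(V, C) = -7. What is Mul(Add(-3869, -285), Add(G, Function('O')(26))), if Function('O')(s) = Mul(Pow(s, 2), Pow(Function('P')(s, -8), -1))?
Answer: Rational(2808104, 7) ≈ 4.0116e+5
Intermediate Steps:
Function('O')(s) = Mul(Rational(-1, 7), Pow(s, 2)) (Function('O')(s) = Mul(Pow(s, 2), Pow(-7, -1)) = Mul(Pow(s, 2), Rational(-1, 7)) = Mul(Rational(-1, 7), Pow(s, 2)))
G = 0 (G = Mul(Mul(4, Mul(3, Add(-1, Mul(-1, -1)))), 2) = Mul(Mul(4, Mul(3, Add(-1, 1))), 2) = Mul(Mul(4, Mul(3, 0)), 2) = Mul(Mul(4, 0), 2) = Mul(0, 2) = 0)
Mul(Add(-3869, -285), Add(G, Function('O')(26))) = Mul(Add(-3869, -285), Add(0, Mul(Rational(-1, 7), Pow(26, 2)))) = Mul(-4154, Add(0, Mul(Rational(-1, 7), 676))) = Mul(-4154, Add(0, Rational(-676, 7))) = Mul(-4154, Rational(-676, 7)) = Rational(2808104, 7)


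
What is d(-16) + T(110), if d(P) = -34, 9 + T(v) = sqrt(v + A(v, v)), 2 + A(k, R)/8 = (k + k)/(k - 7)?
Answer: -43 + sqrt(1178526)/103 ≈ -32.460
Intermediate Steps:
A(k, R) = -16 + 16*k/(-7 + k) (A(k, R) = -16 + 8*((k + k)/(k - 7)) = -16 + 8*((2*k)/(-7 + k)) = -16 + 8*(2*k/(-7 + k)) = -16 + 16*k/(-7 + k))
T(v) = -9 + sqrt(v + 112/(-7 + v))
d(-16) + T(110) = -34 + (-9 + sqrt((112 + 110*(-7 + 110))/(-7 + 110))) = -34 + (-9 + sqrt((112 + 110*103)/103)) = -34 + (-9 + sqrt((112 + 11330)/103)) = -34 + (-9 + sqrt((1/103)*11442)) = -34 + (-9 + sqrt(11442/103)) = -34 + (-9 + sqrt(1178526)/103) = -43 + sqrt(1178526)/103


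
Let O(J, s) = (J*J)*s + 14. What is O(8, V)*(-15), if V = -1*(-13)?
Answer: -12690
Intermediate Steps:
V = 13
O(J, s) = 14 + s*J² (O(J, s) = J²*s + 14 = s*J² + 14 = 14 + s*J²)
O(8, V)*(-15) = (14 + 13*8²)*(-15) = (14 + 13*64)*(-15) = (14 + 832)*(-15) = 846*(-15) = -12690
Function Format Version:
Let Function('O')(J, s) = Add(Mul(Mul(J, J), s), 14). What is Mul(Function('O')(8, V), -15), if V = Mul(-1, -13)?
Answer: -12690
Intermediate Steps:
V = 13
Function('O')(J, s) = Add(14, Mul(s, Pow(J, 2))) (Function('O')(J, s) = Add(Mul(Pow(J, 2), s), 14) = Add(Mul(s, Pow(J, 2)), 14) = Add(14, Mul(s, Pow(J, 2))))
Mul(Function('O')(8, V), -15) = Mul(Add(14, Mul(13, Pow(8, 2))), -15) = Mul(Add(14, Mul(13, 64)), -15) = Mul(Add(14, 832), -15) = Mul(846, -15) = -12690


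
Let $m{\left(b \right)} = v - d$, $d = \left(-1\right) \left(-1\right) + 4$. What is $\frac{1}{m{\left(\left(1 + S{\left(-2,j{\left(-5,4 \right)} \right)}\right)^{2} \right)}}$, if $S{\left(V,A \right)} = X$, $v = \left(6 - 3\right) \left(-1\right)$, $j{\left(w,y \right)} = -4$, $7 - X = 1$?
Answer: $- \frac{1}{8} \approx -0.125$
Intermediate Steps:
$X = 6$ ($X = 7 - 1 = 6$)
$v = -3$ ($v = 3 \left(-1\right) = -3$)
$S{\left(V,A \right)} = 6$
$d = 5$ ($d = 1 + 4 = 5$)
$m{\left(b \right)} = -8$ ($m{\left(b \right)} = -3 - 5 = -8$)
$\frac{1}{m{\left(\left(1 + S{\left(-2,j{\left(-5,4 \right)} \right)}\right)^{2} \right)}} = \frac{1}{-8} = - \frac{1}{8}$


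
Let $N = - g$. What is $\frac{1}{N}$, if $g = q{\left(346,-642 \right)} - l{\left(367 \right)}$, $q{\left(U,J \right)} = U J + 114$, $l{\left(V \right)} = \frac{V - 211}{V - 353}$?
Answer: $\frac{7}{1554204} \approx 4.5039 \cdot 10^{-6}$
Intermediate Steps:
$l{\left(V \right)} = \frac{-211 + V}{-353 + V}$
$q{\left(U,J \right)} = 114 + J U$ ($q{\left(U,J \right)} = J U + 114 = 114 + J U$)
$g = - \frac{1554204}{7}$ ($g = \left(114 - 222132\right) - \frac{-211 + 367}{-353 + 367} = \left(114 - 222132\right) - \frac{1}{14} \cdot 156 = -222018 - \frac{1}{14} \cdot 156 = -222018 - \frac{78}{7} = - \frac{1554204}{7} \approx -2.2203 \cdot 10^{5}$)
$N = \frac{1554204}{7}$ ($N = \left(-1\right) \left(- \frac{1554204}{7}\right) = \frac{1554204}{7} \approx 2.2203 \cdot 10^{5}$)
$\frac{1}{N} = \frac{1}{\frac{1554204}{7}} = \frac{7}{1554204}$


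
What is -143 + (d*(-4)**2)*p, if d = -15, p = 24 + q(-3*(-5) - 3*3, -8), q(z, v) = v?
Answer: -3983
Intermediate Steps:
p = 16 (p = 24 - 8 = 16)
-143 + (d*(-4)**2)*p = -143 - 15*(-4)**2*16 = -143 - 15*16*16 = -143 - 240*16 = -143 - 3840 = -3983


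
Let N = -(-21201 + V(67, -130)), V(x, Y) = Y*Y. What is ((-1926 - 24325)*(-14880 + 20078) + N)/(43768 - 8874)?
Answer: -136448397/34894 ≈ -3910.4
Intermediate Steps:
V(x, Y) = Y²
N = 4301 (N = -(-21201 + (-130)²) = -(-21201 + 16900) = -1*(-4301) = 4301)
((-1926 - 24325)*(-14880 + 20078) + N)/(43768 - 8874) = ((-1926 - 24325)*(-14880 + 20078) + 4301)/(43768 - 8874) = (-26251*5198 + 4301)/34894 = (-136452698 + 4301)*(1/34894) = -136448397*1/34894 = -136448397/34894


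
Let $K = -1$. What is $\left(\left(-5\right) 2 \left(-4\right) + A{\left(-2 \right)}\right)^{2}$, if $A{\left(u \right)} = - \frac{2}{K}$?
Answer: $1764$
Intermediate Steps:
$A{\left(u \right)} = 2$ ($A{\left(u \right)} = - \frac{2}{-1} = \left(-2\right) \left(-1\right) = 2$)
$\left(\left(-5\right) 2 \left(-4\right) + A{\left(-2 \right)}\right)^{2} = \left(\left(-5\right) 2 \left(-4\right) + 2\right)^{2} = \left(\left(-10\right) \left(-4\right) + 2\right)^{2} = \left(40 + 2\right)^{2} = 42^{2} = 1764$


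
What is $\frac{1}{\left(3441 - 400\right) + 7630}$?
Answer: $\frac{1}{10671} \approx 9.3712 \cdot 10^{-5}$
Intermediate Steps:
$\frac{1}{\left(3441 - 400\right) + 7630} = \frac{1}{3041 + 7630} = \frac{1}{10671}$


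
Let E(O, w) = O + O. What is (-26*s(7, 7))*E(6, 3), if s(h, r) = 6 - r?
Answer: 312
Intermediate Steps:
E(O, w) = 2*O
(-26*s(7, 7))*E(6, 3) = (-26*(6 - 1*7))*(2*6) = -26*(6 - 7)*12 = -26*(-1)*12 = 26*12 = 312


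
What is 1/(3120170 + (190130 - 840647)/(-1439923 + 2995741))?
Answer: 518606/1618138666181 ≈ 3.2050e-7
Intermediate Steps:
1/(3120170 + (190130 - 840647)/(-1439923 + 2995741)) = 1/(3120170 - 650517/1555818) = 1/(3120170 - 650517*1/1555818) = 1/(3120170 - 216839/518606) = 1/(1618138666181/518606) = 518606/1618138666181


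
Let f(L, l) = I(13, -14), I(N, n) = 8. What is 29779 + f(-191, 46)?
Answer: 29787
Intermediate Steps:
f(L, l) = 8
29779 + f(-191, 46) = 29779 + 8 = 29787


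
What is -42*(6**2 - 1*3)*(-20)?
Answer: 27720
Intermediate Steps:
-42*(6**2 - 1*3)*(-20) = -42*(36 - 3)*(-20) = -42*33*(-20) = -1386*(-20) = 27720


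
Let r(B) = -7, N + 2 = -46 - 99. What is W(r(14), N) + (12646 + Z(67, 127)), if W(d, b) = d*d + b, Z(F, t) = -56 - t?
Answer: 12365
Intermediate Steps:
N = -147 (N = -2 + (-46 - 99) = -2 - 145 = -147)
W(d, b) = b + d² (W(d, b) = d² + b = b + d²)
W(r(14), N) + (12646 + Z(67, 127)) = (-147 + (-7)²) + (12646 + (-56 - 1*127)) = (-147 + 49) + (12646 + (-56 - 127)) = -98 + (12646 - 183) = -98 + 12463 = 12365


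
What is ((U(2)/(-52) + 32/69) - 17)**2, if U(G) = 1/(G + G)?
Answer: 56357335609/205979904 ≈ 273.61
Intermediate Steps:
U(G) = 1/(2*G)
((U(2)/(-52) + 32/69) - 17)**2 = ((((1/2)/2)/(-52) + 32/69) - 17)**2 = ((((1/2)*(1/2))*(-1/52) + 32*(1/69)) - 17)**2 = (((1/4)*(-1/52) + 32/69) - 17)**2 = ((-1/208 + 32/69) - 17)**2 = (6587/14352 - 17)**2 = (-237397/14352)**2 = 56357335609/205979904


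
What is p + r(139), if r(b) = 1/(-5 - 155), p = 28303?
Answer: 4528479/160 ≈ 28303.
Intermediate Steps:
r(b) = -1/160 (r(b) = 1/(-160) = -1/160)
p + r(139) = 28303 - 1/160 = 4528479/160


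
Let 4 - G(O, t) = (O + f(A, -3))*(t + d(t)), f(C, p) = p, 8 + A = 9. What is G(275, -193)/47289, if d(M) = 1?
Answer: 4748/4299 ≈ 1.1044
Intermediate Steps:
A = 1 (A = -8 + 9 = 1)
G(O, t) = 4 - (1 + t)*(-3 + O) (G(O, t) = 4 - (O - 3)*(t + 1) = 4 - (-3 + O)*(1 + t) = 4 - (1 + t)*(-3 + O))
G(275, -193)/47289 = (7 - 1*275 + 3*(-193) - 1*275*(-193))/47289 = (7 - 275 - 579 + 53075)*(1/47289) = 52228*(1/47289) = 4748/4299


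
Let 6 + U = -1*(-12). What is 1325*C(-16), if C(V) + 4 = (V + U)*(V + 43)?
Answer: -363050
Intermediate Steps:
U = 6 (U = -6 - 1*(-12) = -6 + 12 = 6)
C(V) = -4 + (6 + V)*(43 + V) (C(V) = -4 + (V + 6)*(V + 43) = -4 + (6 + V)*(43 + V))
1325*C(-16) = 1325*(254 + (-16)**2 + 49*(-16)) = 1325*(254 + 256 - 784) = 1325*(-274) = -363050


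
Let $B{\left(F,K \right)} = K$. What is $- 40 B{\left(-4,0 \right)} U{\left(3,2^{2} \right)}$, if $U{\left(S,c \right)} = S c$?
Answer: $0$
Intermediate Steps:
$- 40 B{\left(-4,0 \right)} U{\left(3,2^{2} \right)} = \left(-40\right) 0 \cdot 3 \cdot 2^{2} = 0 \cdot 3 \cdot 4 = 0 \cdot 12 = 0$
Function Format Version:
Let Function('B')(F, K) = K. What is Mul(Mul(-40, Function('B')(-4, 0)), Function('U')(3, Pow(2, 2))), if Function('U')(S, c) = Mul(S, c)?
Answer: 0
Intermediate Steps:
Mul(Mul(-40, Function('B')(-4, 0)), Function('U')(3, Pow(2, 2))) = Mul(Mul(-40, 0), Mul(3, Pow(2, 2))) = Mul(0, Mul(3, 4)) = Mul(0, 12) = 0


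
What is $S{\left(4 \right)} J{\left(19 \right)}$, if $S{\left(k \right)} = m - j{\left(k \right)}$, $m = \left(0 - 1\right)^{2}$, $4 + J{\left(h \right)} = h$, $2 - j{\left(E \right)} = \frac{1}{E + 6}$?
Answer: $- \frac{27}{2} \approx -13.5$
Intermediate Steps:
$j{\left(E \right)} = 2 - \frac{1}{6 + E}$ ($j{\left(E \right)} = 2 - \frac{1}{E + 6} = 2 - \frac{1}{6 + E}$)
$J{\left(h \right)} = -4 + h$
$m = 1$ ($m = \left(-1\right)^{2} = 1$)
$S{\left(k \right)} = 1 - \frac{11 + 2 k}{6 + k}$
$S{\left(4 \right)} J{\left(19 \right)} = \frac{-5 - 4}{6 + 4} \left(-4 + 19\right) = \frac{-5 - 4}{10} \cdot 15 = \frac{1}{10} \left(-9\right) 15 = \left(- \frac{9}{10}\right) 15 = - \frac{27}{2}$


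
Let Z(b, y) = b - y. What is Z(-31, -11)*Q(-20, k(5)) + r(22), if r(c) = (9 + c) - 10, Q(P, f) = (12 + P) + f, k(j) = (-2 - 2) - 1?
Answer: 281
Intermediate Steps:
k(j) = -5 (k(j) = -4 - 1 = -5)
Q(P, f) = 12 + P + f
r(c) = -1 + c
Z(-31, -11)*Q(-20, k(5)) + r(22) = (-31 - 1*(-11))*(12 - 20 - 5) + (-1 + 22) = (-31 + 11)*(-13) + 21 = -20*(-13) + 21 = 260 + 21 = 281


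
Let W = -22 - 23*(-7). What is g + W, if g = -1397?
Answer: -1258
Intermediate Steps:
W = 139 (W = -22 + 161 = 139)
g + W = -1397 + 139 = -1258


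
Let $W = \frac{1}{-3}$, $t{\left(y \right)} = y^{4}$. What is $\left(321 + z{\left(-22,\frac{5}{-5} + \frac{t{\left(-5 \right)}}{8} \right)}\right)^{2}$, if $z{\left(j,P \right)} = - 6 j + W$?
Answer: $\frac{1844164}{9} \approx 2.0491 \cdot 10^{5}$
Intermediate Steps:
$W = - \frac{1}{3} \approx -0.33333$
$z{\left(j,P \right)} = - \frac{1}{3} - 6 j$ ($z{\left(j,P \right)} = - 6 j - \frac{1}{3} = - \frac{1}{3} - 6 j$)
$\left(321 + z{\left(-22,\frac{5}{-5} + \frac{t{\left(-5 \right)}}{8} \right)}\right)^{2} = \left(321 - - \frac{395}{3}\right)^{2} = \left(321 + \left(- \frac{1}{3} + 132\right)\right)^{2} = \left(321 + \frac{395}{3}\right)^{2} = \left(\frac{1358}{3}\right)^{2} = \frac{1844164}{9}$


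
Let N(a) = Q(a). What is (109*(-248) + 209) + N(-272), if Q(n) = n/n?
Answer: -26822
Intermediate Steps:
Q(n) = 1
N(a) = 1
(109*(-248) + 209) + N(-272) = (109*(-248) + 209) + 1 = (-27032 + 209) + 1 = -26823 + 1 = -26822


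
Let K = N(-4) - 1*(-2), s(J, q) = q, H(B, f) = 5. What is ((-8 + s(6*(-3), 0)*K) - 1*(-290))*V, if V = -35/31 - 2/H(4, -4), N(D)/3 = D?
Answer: -66834/155 ≈ -431.19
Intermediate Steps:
N(D) = 3*D
K = -10 (K = 3*(-4) - 1*(-2) = -12 + 2 = -10)
V = -237/155 (V = -35/31 - 2/5 = -237/155 ≈ -1.5290)
((-8 + s(6*(-3), 0)*K) - 1*(-290))*V = ((-8 + 0*(-10)) - 1*(-290))*(-237/155) = ((-8 + 0) + 290)*(-237/155) = (-8 + 290)*(-237/155) = 282*(-237/155) = -66834/155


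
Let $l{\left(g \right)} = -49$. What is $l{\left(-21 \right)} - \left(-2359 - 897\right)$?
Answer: $3207$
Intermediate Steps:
$l{\left(-21 \right)} - \left(-2359 - 897\right) = -49 - \left(-2359 - 897\right) = -49 - -3256 = -49 + 3256 = 3207$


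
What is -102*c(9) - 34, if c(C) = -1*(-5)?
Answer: -544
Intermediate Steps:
c(C) = 5
-102*c(9) - 34 = -102*5 - 34 = -510 - 34 = -544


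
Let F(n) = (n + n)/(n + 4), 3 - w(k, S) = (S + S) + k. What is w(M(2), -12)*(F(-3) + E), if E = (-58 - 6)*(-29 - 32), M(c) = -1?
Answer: 109144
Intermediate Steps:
w(k, S) = 3 - k - 2*S (w(k, S) = 3 - ((S + S) + k) = 3 - (2*S + k) = 3 - (k + 2*S) = 3 + (-k - 2*S) = 3 - k - 2*S)
F(n) = 2*n/(4 + n) (F(n) = (2*n)/(4 + n) = 2*n/(4 + n))
E = 3904 (E = -64*(-61) = 3904)
w(M(2), -12)*(F(-3) + E) = (3 - 1*(-1) - 2*(-12))*(2*(-3)/(4 - 3) + 3904) = (3 + 1 + 24)*(2*(-3)/1 + 3904) = 28*(2*(-3)*1 + 3904) = 28*(-6 + 3904) = 28*3898 = 109144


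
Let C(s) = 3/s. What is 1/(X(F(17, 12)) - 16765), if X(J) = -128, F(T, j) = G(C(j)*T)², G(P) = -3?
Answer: -1/16893 ≈ -5.9196e-5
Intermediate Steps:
F(T, j) = 9 (F(T, j) = (-3)² = 9)
1/(X(F(17, 12)) - 16765) = 1/(-128 - 16765) = 1/(-16893) = -1/16893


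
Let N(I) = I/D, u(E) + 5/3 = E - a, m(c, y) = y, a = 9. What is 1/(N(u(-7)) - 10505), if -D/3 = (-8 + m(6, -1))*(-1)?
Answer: -81/850852 ≈ -9.5199e-5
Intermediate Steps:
u(E) = -32/3 + E (u(E) = -5/3 + (E - 1*9) = -5/3 + (E - 9) = -5/3 + (-9 + E) = -32/3 + E)
D = -27 (D = -3*(-8 - 1)*(-1) = -(-27)*(-1) = -3*9 = -27)
N(I) = -I/27 (N(I) = I/(-27) = I*(-1/27) = -I/27)
1/(N(u(-7)) - 10505) = 1/(-(-32/3 - 7)/27 - 10505) = 1/(-1/27*(-53/3) - 10505) = 1/(53/81 - 10505) = 1/(-850852/81) = -81/850852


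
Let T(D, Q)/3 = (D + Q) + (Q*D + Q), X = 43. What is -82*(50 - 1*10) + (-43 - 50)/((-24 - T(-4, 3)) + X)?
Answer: -160813/49 ≈ -3281.9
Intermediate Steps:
T(D, Q) = 3*D + 6*Q + 3*D*Q (T(D, Q) = 3*((D + Q) + (Q*D + Q)) = 3*((D + Q) + (D*Q + Q)) = 3*((D + Q) + (Q + D*Q)) = 3*(D + 2*Q + D*Q) = 3*D + 6*Q + 3*D*Q)
-82*(50 - 1*10) + (-43 - 50)/((-24 - T(-4, 3)) + X) = -82*(50 - 1*10) + (-43 - 50)/((-24 - (3*(-4) + 6*3 + 3*(-4)*3)) + 43) = -82*(50 - 10) - 93/((-24 - (-12 + 18 - 36)) + 43) = -82*40 - 93/((-24 - 1*(-30)) + 43) = -3280 - 93/((-24 + 30) + 43) = -3280 - 93/(6 + 43) = -3280 - 93/49 = -160813/49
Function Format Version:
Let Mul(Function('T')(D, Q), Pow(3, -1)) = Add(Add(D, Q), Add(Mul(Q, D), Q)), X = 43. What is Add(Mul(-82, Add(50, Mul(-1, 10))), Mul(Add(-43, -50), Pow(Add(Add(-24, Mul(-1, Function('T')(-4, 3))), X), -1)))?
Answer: Rational(-160813, 49) ≈ -3281.9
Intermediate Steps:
Function('T')(D, Q) = Add(Mul(3, D), Mul(6, Q), Mul(3, D, Q)) (Function('T')(D, Q) = Mul(3, Add(Add(D, Q), Add(Mul(Q, D), Q))) = Mul(3, Add(Add(D, Q), Add(Mul(D, Q), Q))) = Mul(3, Add(Add(D, Q), Add(Q, Mul(D, Q)))) = Mul(3, Add(D, Mul(2, Q), Mul(D, Q))) = Add(Mul(3, D), Mul(6, Q), Mul(3, D, Q)))
Add(Mul(-82, Add(50, Mul(-1, 10))), Mul(Add(-43, -50), Pow(Add(Add(-24, Mul(-1, Function('T')(-4, 3))), X), -1))) = Add(Mul(-82, Add(50, Mul(-1, 10))), Mul(Add(-43, -50), Pow(Add(Add(-24, Mul(-1, Add(Mul(3, -4), Mul(6, 3), Mul(3, -4, 3)))), 43), -1))) = Add(Mul(-82, Add(50, -10)), Mul(-93, Pow(Add(Add(-24, Mul(-1, Add(-12, 18, -36))), 43), -1))) = Add(Mul(-82, 40), Mul(-93, Pow(Add(Add(-24, Mul(-1, -30)), 43), -1))) = Add(-3280, Mul(-93, Pow(Add(Add(-24, 30), 43), -1))) = Add(-3280, Mul(-93, Pow(Add(6, 43), -1))) = Add(-3280, Mul(-93, Pow(49, -1))) = Add(-3280, Mul(-93, Rational(1, 49))) = Add(-3280, Rational(-93, 49)) = Rational(-160813, 49)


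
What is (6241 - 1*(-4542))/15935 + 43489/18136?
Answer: 888557703/288997160 ≈ 3.0746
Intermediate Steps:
(6241 - 1*(-4542))/15935 + 43489/18136 = (6241 + 4542)*(1/15935) + 43489*(1/18136) = 10783*(1/15935) + 43489/18136 = 10783/15935 + 43489/18136 = 888557703/288997160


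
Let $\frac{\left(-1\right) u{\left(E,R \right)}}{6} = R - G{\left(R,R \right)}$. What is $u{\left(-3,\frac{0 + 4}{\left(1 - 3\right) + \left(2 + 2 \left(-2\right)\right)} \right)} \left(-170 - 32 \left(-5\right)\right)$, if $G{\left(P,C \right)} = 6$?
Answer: $-420$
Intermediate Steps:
$u{\left(E,R \right)} = 36 - 6 R$ ($u{\left(E,R \right)} = - 6 \left(R - 6\right) = - 6 \left(-6 + R\right) = 36 - 6 R$)
$u{\left(-3,\frac{0 + 4}{\left(1 - 3\right) + \left(2 + 2 \left(-2\right)\right)} \right)} \left(-170 - 32 \left(-5\right)\right) = \left(36 - 6 \frac{0 + 4}{\left(1 - 3\right) + \left(2 + 2 \left(-2\right)\right)}\right) \left(-170 - 32 \left(-5\right)\right) = \left(36 - 6 \frac{4}{\left(1 - 3\right) + \left(2 - 4\right)}\right) \left(-170 - -160\right) = \left(36 - 6 \frac{4}{-2 - 2}\right) \left(-170 + 160\right) = \left(36 - 6 \frac{4}{-4}\right) \left(-10\right) = \left(36 - 6 \cdot 4 \left(- \frac{1}{4}\right)\right) \left(-10\right) = \left(36 - -6\right) \left(-10\right) = \left(36 + 6\right) \left(-10\right) = 42 \left(-10\right) = -420$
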